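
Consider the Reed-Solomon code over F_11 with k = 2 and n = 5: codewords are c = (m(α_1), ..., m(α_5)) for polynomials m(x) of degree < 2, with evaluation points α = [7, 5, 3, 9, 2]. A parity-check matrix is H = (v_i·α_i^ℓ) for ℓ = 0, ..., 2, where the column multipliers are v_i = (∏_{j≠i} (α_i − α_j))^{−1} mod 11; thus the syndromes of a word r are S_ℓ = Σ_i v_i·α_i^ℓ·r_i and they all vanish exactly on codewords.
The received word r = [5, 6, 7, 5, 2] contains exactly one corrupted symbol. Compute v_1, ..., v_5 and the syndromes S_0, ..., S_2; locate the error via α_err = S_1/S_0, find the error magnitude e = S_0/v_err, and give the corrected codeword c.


S = (2, 7, 8), error at position 4, error magnitude e = 1, c = [5, 6, 7, 4, 2].

Step 1: column multipliers v_i = (∏_{j≠i}(α_i − α_j))^{−1} mod 11.
  i = 1 (α = 7): (7−5)(7−3)(7−9)(7−2) = 2·4·(−2)·5 = −80 ≡ 8, so v_1 = 8^{−1} = 7 (mod 11).
  i = 2 (α = 5): (5−7)(5−3)(5−9)(5−2) = (−2)·2·(−4)·3 = 48 ≡ 4, so v_2 = 4^{−1} = 3 (mod 11).
  i = 3 (α = 3): (3−7)(3−5)(3−9)(3−2) = (−4)·(−2)·(−6)·1 = −48 ≡ 7, so v_3 = 7^{−1} = 8 (mod 11).
  i = 4 (α = 9): (9−7)(9−5)(9−3)(9−2) = 2·4·6·7 = 336 ≡ 6, so v_4 = 6^{−1} = 2 (mod 11).
  i = 5 (α = 2): (2−7)(2−5)(2−3)(2−9) = (−5)·(−3)·(−1)·(−7) = 105 ≡ 6, so v_5 = 6^{−1} = 2 (mod 11).
  v = [7, 3, 8, 2, 2].
Step 2: syndromes of r = [5, 6, 7, 5, 2] (all sums mod 11).
  S_0 = Σ v_i r_i = 7·5 + 3·6 + 8·7 + 2·5 + 2·2 = 123 ≡ 2.
  S_1 = Σ v_i α_i r_i = 7·7·5 + 3·5·6 + 8·3·7 + 2·9·5 + 2·2·2 = 601 ≡ 7.
  α_i^2 mod 11 = [5, 3, 9, 4, 4].
  S_2 = Σ v_i α_i^2 r_i = 7·5·5 + 3·3·6 + 8·9·7 + 2·4·5 + 2·4·2 = 789 ≡ 8.
  S = (2, 7, 8) ≠ 0, so r is not a codeword (an error is present).
Step 3: locate the error. For a single error e at position i, S_ℓ = v_i·e·α_i^ℓ, so α_err = S_1/S_0.
  S_0^{−1} = 2^{−1} = 6 (mod 11), so α_err = 7·6 = 42 ≡ 9 = α_4. Error position i = 4.
  Consistency check: S_2/S_1 = 8·8 = 64 ≡ 9 = α_err ✓ (single-error assumption holds).
Step 4: error magnitude e = S_0/v_4 = S_0·∏_{j≠4}(α_4 − α_j) = 2·6 = 12 ≡ 1 (mod 11).
Step 5: correct position 4: c_4 = r_4 − e = 5 − 1 ≡ 4 (mod 11). Hence c = [5, 6, 7, 4, 2].
  Check: interpolating c through the α_i gives m(x) = 3 + 5·x (degree < 2) with m(α_i) = c_i for every i, so c is indeed a codeword.


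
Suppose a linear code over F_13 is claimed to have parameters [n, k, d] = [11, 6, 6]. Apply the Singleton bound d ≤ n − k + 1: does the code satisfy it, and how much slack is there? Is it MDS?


Singleton RHS = n − k + 1 = 6, slack = 0, bound satisfied, MDS.

Singleton bound: d ≤ n − k + 1.
Here n = 11, k = 6, so n − k + 1 = 6.
Given d = 6, check d ≤ 6: YES.
Slack = (n − k + 1) − d = 0.
The code is MDS (slack = 0).
Description: the claimed parameters are [11, 6, 6]_13; such a code would be MDS (meets Singleton bound).


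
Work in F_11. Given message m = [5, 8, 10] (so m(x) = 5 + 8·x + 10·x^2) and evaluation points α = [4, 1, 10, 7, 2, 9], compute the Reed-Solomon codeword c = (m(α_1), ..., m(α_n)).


c = [10, 1, 7, 1, 6, 7]

Message polynomial: m(x) = 5 + 8·x + 10·x^2 (mod 11).
For each evaluation point α_i, compute m(α_i) mod 11:
  α_1 = 4: Horner steps 10 → 4 → 10, so m(4) = 10.
  α_2 = 1: Horner steps 10 → 7 → 1, so m(1) = 1.
  α_3 = 10: Horner steps 10 → 9 → 7, so m(10) = 7.
  α_4 = 7: Horner steps 10 → 1 → 1, so m(7) = 1.
  α_5 = 2: Horner steps 10 → 6 → 6, so m(2) = 6.
  α_6 = 9: Horner steps 10 → 10 → 7, so m(9) = 7.
Codeword c = [10, 1, 7, 1, 6, 7] ∈ F_11^6.


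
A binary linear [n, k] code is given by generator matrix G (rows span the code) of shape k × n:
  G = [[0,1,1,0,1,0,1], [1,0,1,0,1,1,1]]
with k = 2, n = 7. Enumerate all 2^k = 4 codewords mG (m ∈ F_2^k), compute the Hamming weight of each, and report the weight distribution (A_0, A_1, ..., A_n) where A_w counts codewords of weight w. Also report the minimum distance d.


Weight distribution: A_0 = 1, A_3 = 1, A_4 = 1, A_5 = 1. Minimum distance d = 3.

Enumerate all 2^2 = 4 messages m ∈ F_2^2.
For each, compute codeword c = mG in F_2^7, then tally its weight.
  m = 00 → c = 0000000, weight = 0.
  m = 10 → c = 0110101, weight = 4.
  m = 01 → c = 1010111, weight = 5.
  m = 11 → c = 1100010, weight = 3.
Tally weights:
  weight 0: 1 codewords.
  weight 3: 1 codewords.
  weight 4: 1 codewords.
  weight 5: 1 codewords.
Minimum distance d = smallest w > 0 with A_w > 0 = 3.
Sanity: Σ A_w = 4 = 2^2 = 4 ✓.


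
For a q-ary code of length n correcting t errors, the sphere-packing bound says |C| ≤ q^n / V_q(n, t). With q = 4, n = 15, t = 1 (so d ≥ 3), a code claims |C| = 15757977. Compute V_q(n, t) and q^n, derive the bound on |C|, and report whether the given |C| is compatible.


V_q(n, t) = 46, q^n = 1073741824, Hamming bound = 23342213, |C| = 15757977 ≤ bound (satisfied).

Step 1: Compute V_q(n, t) = Σ_{j=0}^1 C(n, j) (q−1)^j.
  j = 0: C(15,0)·(3)^0 = 1·1 = 1.
  j = 1: C(15,1)·(3)^1 = 15·3 = 45.
  V_q(n, t) = 1 + 45 = 46.
Step 2: q^n = 4^15 = 1073741824.
Step 3: Hamming bound ⌊q^n / V_q(n,t)⌋ = ⌊1073741824/46⌋ = 23342213.
Step 4: Compare |C| = 15757977 to 23342213: satisfied.
The claimed |C| lies below the Hamming bound.


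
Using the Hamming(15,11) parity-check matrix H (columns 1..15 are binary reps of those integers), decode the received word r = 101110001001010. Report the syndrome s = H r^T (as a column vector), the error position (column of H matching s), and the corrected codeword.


s = (1, 0, 0, 0)^T, error position = 8, corrected codeword c = 101110011001010

Compute s = H r^T mod 2 one row at a time:
  s_1 = 0 + 1 + 0 + 0 + 1 + 0 + 1 + 0 = 3 ≡ 1 (mod 2).
  s_2 = 1 + 1 + 0 + 0 + 1 + 0 + 1 + 0 = 4 ≡ 0 (mod 2).
  s_3 = 0 + 1 + 0 + 0 + 0 + 0 + 1 + 0 = 2 ≡ 0 (mod 2).
  s_4 = 1 + 1 + 1 + 0 + 1 + 0 + 0 + 0 = 4 ≡ 0 (mod 2).
s = (1, 0, 0, 0)^T — this equals column 8 of H (binary 1000), so error is at position 8.
Correct: flip bit 8 of r = 101110001001010 to get c = 101110011001010.


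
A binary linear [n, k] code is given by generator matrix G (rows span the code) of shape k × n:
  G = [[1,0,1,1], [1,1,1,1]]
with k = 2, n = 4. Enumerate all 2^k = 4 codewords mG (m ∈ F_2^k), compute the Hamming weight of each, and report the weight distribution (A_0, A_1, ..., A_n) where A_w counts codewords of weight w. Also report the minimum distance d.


Weight distribution: A_0 = 1, A_1 = 1, A_3 = 1, A_4 = 1. Minimum distance d = 1.

Enumerate all 2^2 = 4 messages m ∈ F_2^2.
For each, compute codeword c = mG in F_2^4, then tally its weight.
  m = 00 → c = 0000, weight = 0.
  m = 10 → c = 1011, weight = 3.
  m = 01 → c = 1111, weight = 4.
  m = 11 → c = 0100, weight = 1.
Tally weights:
  weight 0: 1 codewords.
  weight 1: 1 codewords.
  weight 3: 1 codewords.
  weight 4: 1 codewords.
Minimum distance d = smallest w > 0 with A_w > 0 = 1.
Sanity: Σ A_w = 4 = 2^2 = 4 ✓.


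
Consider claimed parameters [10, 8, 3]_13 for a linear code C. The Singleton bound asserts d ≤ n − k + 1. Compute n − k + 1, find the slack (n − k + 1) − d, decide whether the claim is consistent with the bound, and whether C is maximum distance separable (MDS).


Singleton RHS = n − k + 1 = 3, slack = 0, bound satisfied, MDS.

Singleton bound: d ≤ n − k + 1.
Here n = 10, k = 8, so n − k + 1 = 3.
Given d = 3, check d ≤ 3: YES.
Slack = (n − k + 1) − d = 0.
The code is MDS (slack = 0).
Description: the claimed parameters are [10, 8, 3]_13; such a code would be MDS (meets Singleton bound).


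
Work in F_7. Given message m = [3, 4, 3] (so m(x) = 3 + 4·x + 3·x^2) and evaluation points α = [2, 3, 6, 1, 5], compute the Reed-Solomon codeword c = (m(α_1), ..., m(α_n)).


c = [2, 0, 2, 3, 0]

Message polynomial: m(x) = 3 + 4·x + 3·x^2 (mod 7).
For each evaluation point α_i, compute m(α_i) mod 7:
  α_1 = 2: Horner steps 3 → 3 → 2, so m(2) = 2.
  α_2 = 3: Horner steps 3 → 6 → 0, so m(3) = 0.
  α_3 = 6: Horner steps 3 → 1 → 2, so m(6) = 2.
  α_4 = 1: Horner steps 3 → 0 → 3, so m(1) = 3.
  α_5 = 5: Horner steps 3 → 5 → 0, so m(5) = 0.
Codeword c = [2, 0, 2, 3, 0] ∈ F_7^5.


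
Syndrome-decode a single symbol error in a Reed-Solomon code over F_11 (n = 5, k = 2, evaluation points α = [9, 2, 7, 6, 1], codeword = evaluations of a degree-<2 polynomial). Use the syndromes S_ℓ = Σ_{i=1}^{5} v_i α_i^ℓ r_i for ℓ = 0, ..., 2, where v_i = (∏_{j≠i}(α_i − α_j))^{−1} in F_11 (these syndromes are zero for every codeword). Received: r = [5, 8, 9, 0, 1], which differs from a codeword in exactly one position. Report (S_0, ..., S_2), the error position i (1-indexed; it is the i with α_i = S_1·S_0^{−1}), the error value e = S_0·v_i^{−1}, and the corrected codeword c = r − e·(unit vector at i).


S = (10, 10, 10), error at position 5, error magnitude e = 2, c = [5, 8, 9, 0, 10].

Step 1: column multipliers v_i = (∏_{j≠i}(α_i − α_j))^{−1} mod 11.
  i = 1 (α = 9): (9−2)(9−7)(9−6)(9−1) = 7·2·3·8 = 336 ≡ 6, so v_1 = 6^{−1} = 2 (mod 11).
  i = 2 (α = 2): (2−9)(2−7)(2−6)(2−1) = (−7)·(−5)·(−4)·1 = −140 ≡ 3, so v_2 = 3^{−1} = 4 (mod 11).
  i = 3 (α = 7): (7−9)(7−2)(7−6)(7−1) = (−2)·5·1·6 = −60 ≡ 6, so v_3 = 6^{−1} = 2 (mod 11).
  i = 4 (α = 6): (6−9)(6−2)(6−7)(6−1) = (−3)·4·(−1)·5 = 60 ≡ 5, so v_4 = 5^{−1} = 9 (mod 11).
  i = 5 (α = 1): (1−9)(1−2)(1−7)(1−6) = (−8)·(−1)·(−6)·(−5) = 240 ≡ 9, so v_5 = 9^{−1} = 5 (mod 11).
  v = [2, 4, 2, 9, 5].
Step 2: syndromes of r = [5, 8, 9, 0, 1] (all sums mod 11).
  S_0 = Σ v_i r_i = 2·5 + 4·8 + 2·9 + 9·0 + 5·1 = 65 ≡ 10.
  S_1 = Σ v_i α_i r_i = 2·9·5 + 4·2·8 + 2·7·9 + 9·6·0 + 5·1·1 = 285 ≡ 10.
  α_i^2 mod 11 = [4, 4, 5, 3, 1].
  S_2 = Σ v_i α_i^2 r_i = 2·4·5 + 4·4·8 + 2·5·9 + 9·3·0 + 5·1·1 = 263 ≡ 10.
  S = (10, 10, 10) ≠ 0, so r is not a codeword (an error is present).
Step 3: locate the error. For a single error e at position i, S_ℓ = v_i·e·α_i^ℓ, so α_err = S_1/S_0.
  S_0^{−1} = 10^{−1} = 10 (mod 11), so α_err = 10·10 = 100 ≡ 1 = α_5. Error position i = 5.
  Consistency check: S_2/S_1 = 10·10 = 100 ≡ 1 = α_err ✓ (single-error assumption holds).
Step 4: error magnitude e = S_0/v_5 = S_0·∏_{j≠5}(α_5 − α_j) = 10·9 = 90 ≡ 2 (mod 11).
Step 5: correct position 5: c_5 = r_5 − e = 1 − 2 ≡ 10 (mod 11). Hence c = [5, 8, 9, 0, 10].
  Check: interpolating c through the α_i gives m(x) = 1 + 9·x (degree < 2) with m(α_i) = c_i for every i, so c is indeed a codeword.


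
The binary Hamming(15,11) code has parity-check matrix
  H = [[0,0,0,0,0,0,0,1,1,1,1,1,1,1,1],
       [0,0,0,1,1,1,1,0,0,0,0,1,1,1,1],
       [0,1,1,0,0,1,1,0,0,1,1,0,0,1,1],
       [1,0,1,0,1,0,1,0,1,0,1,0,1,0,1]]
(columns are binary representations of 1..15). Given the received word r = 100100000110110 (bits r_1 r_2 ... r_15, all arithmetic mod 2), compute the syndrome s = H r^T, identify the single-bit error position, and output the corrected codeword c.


s = (0, 1, 1, 1)^T, error position = 7, corrected codeword c = 100100100110110

Compute s = H r^T mod 2 one row at a time:
  s_1 = 0 + 0 + 1 + 1 + 0 + 1 + 1 + 0 = 4 ≡ 0 (mod 2).
  s_2 = 1 + 0 + 0 + 0 + 0 + 1 + 1 + 0 = 3 ≡ 1 (mod 2).
  s_3 = 0 + 0 + 0 + 0 + 1 + 1 + 1 + 0 = 3 ≡ 1 (mod 2).
  s_4 = 1 + 0 + 0 + 0 + 0 + 1 + 1 + 0 = 3 ≡ 1 (mod 2).
s = (0, 1, 1, 1)^T — this equals column 7 of H (binary 0111), so error is at position 7.
Correct: flip bit 7 of r = 100100000110110 to get c = 100100100110110.


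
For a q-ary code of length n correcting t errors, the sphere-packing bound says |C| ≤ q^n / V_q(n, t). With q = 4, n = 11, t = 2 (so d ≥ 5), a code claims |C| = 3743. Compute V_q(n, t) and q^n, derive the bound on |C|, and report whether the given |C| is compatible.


V_q(n, t) = 529, q^n = 4194304, Hamming bound = 7928, |C| = 3743 ≤ bound (satisfied).

Step 1: Compute V_q(n, t) = Σ_{j=0}^2 C(n, j) (q−1)^j.
  j = 0: C(11,0)·(3)^0 = 1·1 = 1.
  j = 1: C(11,1)·(3)^1 = 11·3 = 33.
  j = 2: C(11,2)·(3)^2 = 55·9 = 495.
  V_q(n, t) = 1 + 33 + 495 = 529.
Step 2: q^n = 4^11 = 4194304.
Step 3: Hamming bound ⌊q^n / V_q(n,t)⌋ = ⌊4194304/529⌋ = 7928.
Step 4: Compare |C| = 3743 to 7928: satisfied.
The claimed |C| lies below the Hamming bound.


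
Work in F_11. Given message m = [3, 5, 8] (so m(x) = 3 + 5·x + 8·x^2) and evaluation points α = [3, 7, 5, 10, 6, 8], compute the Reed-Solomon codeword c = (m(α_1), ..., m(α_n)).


c = [2, 1, 8, 6, 2, 5]

Message polynomial: m(x) = 3 + 5·x + 8·x^2 (mod 11).
For each evaluation point α_i, compute m(α_i) mod 11:
  α_1 = 3: Horner steps 8 → 7 → 2, so m(3) = 2.
  α_2 = 7: Horner steps 8 → 6 → 1, so m(7) = 1.
  α_3 = 5: Horner steps 8 → 1 → 8, so m(5) = 8.
  α_4 = 10: Horner steps 8 → 8 → 6, so m(10) = 6.
  α_5 = 6: Horner steps 8 → 9 → 2, so m(6) = 2.
  α_6 = 8: Horner steps 8 → 3 → 5, so m(8) = 5.
Codeword c = [2, 1, 8, 6, 2, 5] ∈ F_11^6.


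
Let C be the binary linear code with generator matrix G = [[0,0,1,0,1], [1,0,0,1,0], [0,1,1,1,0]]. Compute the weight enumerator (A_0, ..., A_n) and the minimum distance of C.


Weight distribution: A_0 = 1, A_2 = 2, A_3 = 4, A_4 = 1. Minimum distance d = 2.

Enumerate all 2^3 = 8 messages m ∈ F_2^3.
For each, compute codeword c = mG in F_2^5, then tally its weight.
  m = 000 → c = 00000, weight = 0.
  m = 100 → c = 00101, weight = 2.
  m = 010 → c = 10010, weight = 2.
  m = 110 → c = 10111, weight = 4.
  m = 001 → c = 01110, weight = 3.
  m = 101 → c = 01011, weight = 3.
  m = 011 → c = 11100, weight = 3.
  m = 111 → c = 11001, weight = 3.
Tally weights:
  weight 0: 1 codewords.
  weight 2: 2 codewords.
  weight 3: 4 codewords.
  weight 4: 1 codewords.
Minimum distance d = smallest w > 0 with A_w > 0 = 2.
Sanity: Σ A_w = 8 = 2^3 = 8 ✓.


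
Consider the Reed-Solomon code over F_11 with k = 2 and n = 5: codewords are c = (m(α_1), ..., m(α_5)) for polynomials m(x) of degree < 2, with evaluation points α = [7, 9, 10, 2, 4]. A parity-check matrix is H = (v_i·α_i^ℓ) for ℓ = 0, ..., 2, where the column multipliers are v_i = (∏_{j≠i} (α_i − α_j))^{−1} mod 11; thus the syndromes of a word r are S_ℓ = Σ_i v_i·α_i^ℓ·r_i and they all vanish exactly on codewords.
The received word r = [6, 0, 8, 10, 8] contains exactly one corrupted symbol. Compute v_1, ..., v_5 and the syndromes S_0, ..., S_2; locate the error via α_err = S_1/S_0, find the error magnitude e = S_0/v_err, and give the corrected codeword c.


S = (10, 7, 6), error at position 5, error magnitude e = 4, c = [6, 0, 8, 10, 4].

Step 1: column multipliers v_i = (∏_{j≠i}(α_i − α_j))^{−1} mod 11.
  i = 1 (α = 7): (7−9)(7−10)(7−2)(7−4) = (−2)·(−3)·5·3 = 90 ≡ 2, so v_1 = 2^{−1} = 6 (mod 11).
  i = 2 (α = 9): (9−7)(9−10)(9−2)(9−4) = 2·(−1)·7·5 = −70 ≡ 7, so v_2 = 7^{−1} = 8 (mod 11).
  i = 3 (α = 10): (10−7)(10−9)(10−2)(10−4) = 3·1·8·6 = 144 ≡ 1, so v_3 = 1^{−1} = 1 (mod 11).
  i = 4 (α = 2): (2−7)(2−9)(2−10)(2−4) = (−5)·(−7)·(−8)·(−2) = 560 ≡ 10, so v_4 = 10^{−1} = 10 (mod 11).
  i = 5 (α = 4): (4−7)(4−9)(4−10)(4−2) = (−3)·(−5)·(−6)·2 = −180 ≡ 7, so v_5 = 7^{−1} = 8 (mod 11).
  v = [6, 8, 1, 10, 8].
Step 2: syndromes of r = [6, 0, 8, 10, 8] (all sums mod 11).
  S_0 = Σ v_i r_i = 6·6 + 8·0 + 1·8 + 10·10 + 8·8 = 208 ≡ 10.
  S_1 = Σ v_i α_i r_i = 6·7·6 + 8·9·0 + 1·10·8 + 10·2·10 + 8·4·8 = 788 ≡ 7.
  α_i^2 mod 11 = [5, 4, 1, 4, 5].
  S_2 = Σ v_i α_i^2 r_i = 6·5·6 + 8·4·0 + 1·1·8 + 10·4·10 + 8·5·8 = 908 ≡ 6.
  S = (10, 7, 6) ≠ 0, so r is not a codeword (an error is present).
Step 3: locate the error. For a single error e at position i, S_ℓ = v_i·e·α_i^ℓ, so α_err = S_1/S_0.
  S_0^{−1} = 10^{−1} = 10 (mod 11), so α_err = 7·10 = 70 ≡ 4 = α_5. Error position i = 5.
  Consistency check: S_2/S_1 = 6·8 = 48 ≡ 4 = α_err ✓ (single-error assumption holds).
Step 4: error magnitude e = S_0/v_5 = S_0·∏_{j≠5}(α_5 − α_j) = 10·7 = 70 ≡ 4 (mod 11).
Step 5: correct position 5: c_5 = r_5 − e = 8 − 4 ≡ 4 (mod 11). Hence c = [6, 0, 8, 10, 4].
  Check: interpolating c through the α_i gives m(x) = 5 + 8·x (degree < 2) with m(α_i) = c_i for every i, so c is indeed a codeword.


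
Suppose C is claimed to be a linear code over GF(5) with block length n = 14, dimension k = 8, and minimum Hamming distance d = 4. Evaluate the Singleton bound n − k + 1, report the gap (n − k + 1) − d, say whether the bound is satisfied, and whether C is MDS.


Singleton RHS = n − k + 1 = 7, slack = 3, bound satisfied, not MDS.

Singleton bound: d ≤ n − k + 1.
Here n = 14, k = 8, so n − k + 1 = 7.
Given d = 4, check d ≤ 7: YES.
Slack = (n − k + 1) − d = 3.
The code is NOT MDS (slack = 3 > 0).
Description: the claimed parameters are [14, 8, 4]_5; such a code would be non-MDS.


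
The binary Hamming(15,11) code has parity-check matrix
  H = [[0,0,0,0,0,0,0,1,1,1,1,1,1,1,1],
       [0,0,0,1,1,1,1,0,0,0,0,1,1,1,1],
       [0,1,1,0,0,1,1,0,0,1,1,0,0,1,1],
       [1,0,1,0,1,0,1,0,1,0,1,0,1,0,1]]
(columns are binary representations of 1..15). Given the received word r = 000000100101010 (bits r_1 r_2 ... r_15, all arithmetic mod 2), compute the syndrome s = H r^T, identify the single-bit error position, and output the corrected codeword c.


s = (1, 1, 1, 1)^T, error position = 15, corrected codeword c = 000000100101011

Compute s = H r^T mod 2 one row at a time:
  s_1 = 0 + 0 + 1 + 0 + 1 + 0 + 1 + 0 = 3 ≡ 1 (mod 2).
  s_2 = 0 + 0 + 0 + 1 + 1 + 0 + 1 + 0 = 3 ≡ 1 (mod 2).
  s_3 = 0 + 0 + 0 + 1 + 1 + 0 + 1 + 0 = 3 ≡ 1 (mod 2).
  s_4 = 0 + 0 + 0 + 1 + 0 + 0 + 0 + 0 = 1 ≡ 1 (mod 2).
s = (1, 1, 1, 1)^T — this equals column 15 of H (binary 1111), so error is at position 15.
Correct: flip bit 15 of r = 000000100101010 to get c = 000000100101011.


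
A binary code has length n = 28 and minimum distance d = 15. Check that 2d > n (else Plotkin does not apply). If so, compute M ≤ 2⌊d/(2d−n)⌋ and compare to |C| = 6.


Plotkin bound M ≤ 14; given |C| = 6 ≤ bound (satisfied).

Check applicability: 2d = 30, n = 28.
2d − n = 2 > 0, so Plotkin applies.
Compute d/(2d−n) = 15/2 ≈ 7.5000.
⌊d/(2d−n)⌋ = 7.
Plotkin bound: M ≤ 2·7 = 14.
Given |C| = 6, check: satisfied.
This |C| is below the Plotkin bound.


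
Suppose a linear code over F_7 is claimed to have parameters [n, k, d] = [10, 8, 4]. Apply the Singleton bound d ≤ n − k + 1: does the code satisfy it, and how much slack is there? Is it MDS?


Singleton RHS = n − k + 1 = 3, slack = -1, bound violated (no such code; not MDS).

Singleton bound: d ≤ n − k + 1.
Here n = 10, k = 8, so n − k + 1 = 3.
Given d = 4, check d ≤ 3: NO.
Slack = (n − k + 1) − d = -1.
The slack is negative: d = 4 exceeds n − k + 1 = 3 by 1, so the Singleton bound is violated and no linear [10, 8, 4]_7 code can exist. In particular it is not MDS (MDS requires d = n − k + 1 exactly).
Description: the claimed parameters are [10, 8, 4]_7; such a code would be impossible (violates the Singleton bound).


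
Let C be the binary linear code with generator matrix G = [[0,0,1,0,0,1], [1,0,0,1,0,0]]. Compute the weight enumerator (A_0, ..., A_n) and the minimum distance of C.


Weight distribution: A_0 = 1, A_2 = 2, A_4 = 1. Minimum distance d = 2.

Enumerate all 2^2 = 4 messages m ∈ F_2^2.
For each, compute codeword c = mG in F_2^6, then tally its weight.
  m = 00 → c = 000000, weight = 0.
  m = 10 → c = 001001, weight = 2.
  m = 01 → c = 100100, weight = 2.
  m = 11 → c = 101101, weight = 4.
Tally weights:
  weight 0: 1 codewords.
  weight 2: 2 codewords.
  weight 4: 1 codewords.
Minimum distance d = smallest w > 0 with A_w > 0 = 2.
Sanity: Σ A_w = 4 = 2^2 = 4 ✓.


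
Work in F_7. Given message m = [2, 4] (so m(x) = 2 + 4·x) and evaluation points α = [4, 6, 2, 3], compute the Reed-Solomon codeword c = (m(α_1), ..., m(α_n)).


c = [4, 5, 3, 0]

Message polynomial: m(x) = 2 + 4·x (mod 7).
For each evaluation point α_i, compute m(α_i) mod 7:
  α_1 = 4: Horner steps 4 → 4, so m(4) = 4.
  α_2 = 6: Horner steps 4 → 5, so m(6) = 5.
  α_3 = 2: Horner steps 4 → 3, so m(2) = 3.
  α_4 = 3: Horner steps 4 → 0, so m(3) = 0.
Codeword c = [4, 5, 3, 0] ∈ F_7^4.


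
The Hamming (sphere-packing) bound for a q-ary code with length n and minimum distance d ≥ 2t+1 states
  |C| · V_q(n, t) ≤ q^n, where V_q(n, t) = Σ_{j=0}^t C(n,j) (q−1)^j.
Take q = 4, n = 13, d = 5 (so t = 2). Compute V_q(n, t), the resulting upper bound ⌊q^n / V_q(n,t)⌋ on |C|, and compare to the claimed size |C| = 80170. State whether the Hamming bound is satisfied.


V_q(n, t) = 742, q^n = 67108864, Hamming bound = 90443, |C| = 80170 ≤ bound (satisfied).

Step 1: Compute V_q(n, t) = Σ_{j=0}^2 C(n, j) (q−1)^j.
  j = 0: C(13,0)·(3)^0 = 1·1 = 1.
  j = 1: C(13,1)·(3)^1 = 13·3 = 39.
  j = 2: C(13,2)·(3)^2 = 78·9 = 702.
  V_q(n, t) = 1 + 39 + 702 = 742.
Step 2: q^n = 4^13 = 67108864.
Step 3: Hamming bound ⌊q^n / V_q(n,t)⌋ = ⌊67108864/742⌋ = 90443.
Step 4: Compare |C| = 80170 to 90443: satisfied.
The claimed |C| lies below the Hamming bound.


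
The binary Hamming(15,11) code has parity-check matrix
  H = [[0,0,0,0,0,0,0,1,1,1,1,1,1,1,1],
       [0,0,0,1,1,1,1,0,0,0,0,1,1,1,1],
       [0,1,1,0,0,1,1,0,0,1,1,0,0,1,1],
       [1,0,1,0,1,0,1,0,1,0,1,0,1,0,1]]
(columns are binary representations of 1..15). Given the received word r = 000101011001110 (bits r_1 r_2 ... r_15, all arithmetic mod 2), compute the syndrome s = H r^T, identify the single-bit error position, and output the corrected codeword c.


s = (1, 1, 0, 0)^T, error position = 12, corrected codeword c = 000101011000110

Compute s = H r^T mod 2 one row at a time:
  s_1 = 1 + 1 + 0 + 0 + 1 + 1 + 1 + 0 = 5 ≡ 1 (mod 2).
  s_2 = 1 + 0 + 1 + 0 + 1 + 1 + 1 + 0 = 5 ≡ 1 (mod 2).
  s_3 = 0 + 0 + 1 + 0 + 0 + 0 + 1 + 0 = 2 ≡ 0 (mod 2).
  s_4 = 0 + 0 + 0 + 0 + 1 + 0 + 1 + 0 = 2 ≡ 0 (mod 2).
s = (1, 1, 0, 0)^T — this equals column 12 of H (binary 1100), so error is at position 12.
Correct: flip bit 12 of r = 000101011001110 to get c = 000101011000110.


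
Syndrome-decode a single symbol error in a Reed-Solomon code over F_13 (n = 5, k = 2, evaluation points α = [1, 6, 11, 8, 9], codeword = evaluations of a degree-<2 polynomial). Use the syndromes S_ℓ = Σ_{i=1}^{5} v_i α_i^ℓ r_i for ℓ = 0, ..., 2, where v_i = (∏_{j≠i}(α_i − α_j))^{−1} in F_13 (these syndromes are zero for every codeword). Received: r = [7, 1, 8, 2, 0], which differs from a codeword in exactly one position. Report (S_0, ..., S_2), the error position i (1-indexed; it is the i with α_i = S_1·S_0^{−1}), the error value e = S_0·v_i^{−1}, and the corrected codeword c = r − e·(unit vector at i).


S = (2, 3, 11), error at position 4, error magnitude e = 6, c = [7, 1, 8, 9, 0].

Step 1: column multipliers v_i = (∏_{j≠i}(α_i − α_j))^{−1} mod 13.
  i = 1 (α = 1): (1−6)(1−11)(1−8)(1−9) = (−5)·(−10)·(−7)·(−8) = 2800 ≡ 5, so v_1 = 5^{−1} = 8 (mod 13).
  i = 2 (α = 6): (6−1)(6−11)(6−8)(6−9) = 5·(−5)·(−2)·(−3) = −150 ≡ 6, so v_2 = 6^{−1} = 11 (mod 13).
  i = 3 (α = 11): (11−1)(11−6)(11−8)(11−9) = 10·5·3·2 = 300 ≡ 1, so v_3 = 1^{−1} = 1 (mod 13).
  i = 4 (α = 8): (8−1)(8−6)(8−11)(8−9) = 7·2·(−3)·(−1) = 42 ≡ 3, so v_4 = 3^{−1} = 9 (mod 13).
  i = 5 (α = 9): (9−1)(9−6)(9−11)(9−8) = 8·3·(−2)·1 = −48 ≡ 4, so v_5 = 4^{−1} = 10 (mod 13).
  v = [8, 11, 1, 9, 10].
Step 2: syndromes of r = [7, 1, 8, 2, 0] (all sums mod 13).
  S_0 = Σ v_i r_i = 8·7 + 11·1 + 1·8 + 9·2 + 10·0 = 93 ≡ 2.
  S_1 = Σ v_i α_i r_i = 8·1·7 + 11·6·1 + 1·11·8 + 9·8·2 + 10·9·0 = 354 ≡ 3.
  α_i^2 mod 13 = [1, 10, 4, 12, 3].
  S_2 = Σ v_i α_i^2 r_i = 8·1·7 + 11·10·1 + 1·4·8 + 9·12·2 + 10·3·0 = 414 ≡ 11.
  S = (2, 3, 11) ≠ 0, so r is not a codeword (an error is present).
Step 3: locate the error. For a single error e at position i, S_ℓ = v_i·e·α_i^ℓ, so α_err = S_1/S_0.
  S_0^{−1} = 2^{−1} = 7 (mod 13), so α_err = 3·7 = 21 ≡ 8 = α_4. Error position i = 4.
  Consistency check: S_2/S_1 = 11·9 = 99 ≡ 8 = α_err ✓ (single-error assumption holds).
Step 4: error magnitude e = S_0/v_4 = S_0·∏_{j≠4}(α_4 − α_j) = 2·3 = 6 ≡ 6 (mod 13).
Step 5: correct position 4: c_4 = r_4 − e = 2 − 6 ≡ 9 (mod 13). Hence c = [7, 1, 8, 9, 0].
  Check: interpolating c through the α_i gives m(x) = 3 + 4·x (degree < 2) with m(α_i) = c_i for every i, so c is indeed a codeword.


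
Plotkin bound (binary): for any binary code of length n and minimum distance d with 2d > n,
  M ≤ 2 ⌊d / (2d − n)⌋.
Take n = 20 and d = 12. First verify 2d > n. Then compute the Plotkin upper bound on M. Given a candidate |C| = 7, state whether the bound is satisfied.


Plotkin bound M ≤ 6; given |C| = 7 > bound (violated).

Check applicability: 2d = 24, n = 20.
2d − n = 4 > 0, so Plotkin applies.
Compute d/(2d−n) = 12/4 ≈ 3.0000.
⌊d/(2d−n)⌋ = 3.
Plotkin bound: M ≤ 2·3 = 6.
Given |C| = 7, check: VIOLATED.
This |C| is above the Plotkin bound, so no binary code with n = 20, d = 12 and 7 codewords exists.


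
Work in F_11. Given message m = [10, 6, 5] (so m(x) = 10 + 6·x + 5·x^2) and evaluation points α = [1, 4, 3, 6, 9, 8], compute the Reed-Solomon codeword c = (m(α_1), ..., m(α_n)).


c = [10, 4, 7, 6, 7, 4]

Message polynomial: m(x) = 10 + 6·x + 5·x^2 (mod 11).
For each evaluation point α_i, compute m(α_i) mod 11:
  α_1 = 1: Horner steps 5 → 0 → 10, so m(1) = 10.
  α_2 = 4: Horner steps 5 → 4 → 4, so m(4) = 4.
  α_3 = 3: Horner steps 5 → 10 → 7, so m(3) = 7.
  α_4 = 6: Horner steps 5 → 3 → 6, so m(6) = 6.
  α_5 = 9: Horner steps 5 → 7 → 7, so m(9) = 7.
  α_6 = 8: Horner steps 5 → 2 → 4, so m(8) = 4.
Codeword c = [10, 4, 7, 6, 7, 4] ∈ F_11^6.


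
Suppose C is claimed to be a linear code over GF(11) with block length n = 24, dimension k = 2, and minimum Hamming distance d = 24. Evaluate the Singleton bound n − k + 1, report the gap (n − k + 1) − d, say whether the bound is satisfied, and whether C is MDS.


Singleton RHS = n − k + 1 = 23, slack = -1, bound violated (no such code; not MDS).

Singleton bound: d ≤ n − k + 1.
Here n = 24, k = 2, so n − k + 1 = 23.
Given d = 24, check d ≤ 23: NO.
Slack = (n − k + 1) − d = -1.
The slack is negative: d = 24 exceeds n − k + 1 = 23 by 1, so the Singleton bound is violated and no linear [24, 2, 24]_11 code can exist. In particular it is not MDS (MDS requires d = n − k + 1 exactly).
Description: the claimed parameters are [24, 2, 24]_11; such a code would be impossible (violates the Singleton bound).


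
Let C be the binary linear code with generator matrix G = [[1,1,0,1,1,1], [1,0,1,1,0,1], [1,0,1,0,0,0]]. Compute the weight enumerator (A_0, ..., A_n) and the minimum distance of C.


Weight distribution: A_0 = 1, A_2 = 2, A_3 = 2, A_4 = 1, A_5 = 2. Minimum distance d = 2.

Enumerate all 2^3 = 8 messages m ∈ F_2^3.
For each, compute codeword c = mG in F_2^6, then tally its weight.
  m = 000 → c = 000000, weight = 0.
  m = 100 → c = 110111, weight = 5.
  m = 010 → c = 101101, weight = 4.
  m = 110 → c = 011010, weight = 3.
  m = 001 → c = 101000, weight = 2.
  m = 101 → c = 011111, weight = 5.
  m = 011 → c = 000101, weight = 2.
  m = 111 → c = 110010, weight = 3.
Tally weights:
  weight 0: 1 codewords.
  weight 2: 2 codewords.
  weight 3: 2 codewords.
  weight 4: 1 codewords.
  weight 5: 2 codewords.
Minimum distance d = smallest w > 0 with A_w > 0 = 2.
Sanity: Σ A_w = 8 = 2^3 = 8 ✓.


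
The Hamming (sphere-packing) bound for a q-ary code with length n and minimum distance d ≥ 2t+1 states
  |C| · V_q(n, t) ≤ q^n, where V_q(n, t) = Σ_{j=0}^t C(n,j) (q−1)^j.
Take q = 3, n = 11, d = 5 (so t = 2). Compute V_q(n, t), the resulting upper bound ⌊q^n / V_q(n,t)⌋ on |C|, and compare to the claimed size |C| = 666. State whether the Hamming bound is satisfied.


V_q(n, t) = 243, q^n = 177147, Hamming bound = 729, |C| = 666 ≤ bound (satisfied).

Step 1: Compute V_q(n, t) = Σ_{j=0}^2 C(n, j) (q−1)^j.
  j = 0: C(11,0)·(2)^0 = 1·1 = 1.
  j = 1: C(11,1)·(2)^1 = 11·2 = 22.
  j = 2: C(11,2)·(2)^2 = 55·4 = 220.
  V_q(n, t) = 1 + 22 + 220 = 243.
Step 2: q^n = 3^11 = 177147.
Step 3: Hamming bound ⌊q^n / V_q(n,t)⌋ = ⌊177147/243⌋ = 729.
Step 4: Compare |C| = 666 to 729: satisfied.
The claimed |C| lies below the Hamming bound.


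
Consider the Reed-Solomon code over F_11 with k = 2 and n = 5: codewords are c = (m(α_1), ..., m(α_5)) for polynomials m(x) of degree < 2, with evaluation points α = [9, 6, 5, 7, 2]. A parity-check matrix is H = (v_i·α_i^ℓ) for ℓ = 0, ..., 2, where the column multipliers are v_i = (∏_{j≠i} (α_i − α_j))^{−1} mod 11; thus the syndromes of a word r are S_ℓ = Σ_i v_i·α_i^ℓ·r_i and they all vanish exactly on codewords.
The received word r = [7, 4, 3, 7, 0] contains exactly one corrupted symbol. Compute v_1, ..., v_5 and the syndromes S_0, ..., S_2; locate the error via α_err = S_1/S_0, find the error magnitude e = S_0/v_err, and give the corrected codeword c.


S = (1, 7, 5), error at position 4, error magnitude e = 2, c = [7, 4, 3, 5, 0].

Step 1: column multipliers v_i = (∏_{j≠i}(α_i − α_j))^{−1} mod 11.
  i = 1 (α = 9): (9−6)(9−5)(9−7)(9−2) = 3·4·2·7 = 168 ≡ 3, so v_1 = 3^{−1} = 4 (mod 11).
  i = 2 (α = 6): (6−9)(6−5)(6−7)(6−2) = (−3)·1·(−1)·4 = 12 ≡ 1, so v_2 = 1^{−1} = 1 (mod 11).
  i = 3 (α = 5): (5−9)(5−6)(5−7)(5−2) = (−4)·(−1)·(−2)·3 = −24 ≡ 9, so v_3 = 9^{−1} = 5 (mod 11).
  i = 4 (α = 7): (7−9)(7−6)(7−5)(7−2) = (−2)·1·2·5 = −20 ≡ 2, so v_4 = 2^{−1} = 6 (mod 11).
  i = 5 (α = 2): (2−9)(2−6)(2−5)(2−7) = (−7)·(−4)·(−3)·(−5) = 420 ≡ 2, so v_5 = 2^{−1} = 6 (mod 11).
  v = [4, 1, 5, 6, 6].
Step 2: syndromes of r = [7, 4, 3, 7, 0] (all sums mod 11).
  S_0 = Σ v_i r_i = 4·7 + 1·4 + 5·3 + 6·7 + 6·0 = 89 ≡ 1.
  S_1 = Σ v_i α_i r_i = 4·9·7 + 1·6·4 + 5·5·3 + 6·7·7 + 6·2·0 = 645 ≡ 7.
  α_i^2 mod 11 = [4, 3, 3, 5, 4].
  S_2 = Σ v_i α_i^2 r_i = 4·4·7 + 1·3·4 + 5·3·3 + 6·5·7 + 6·4·0 = 379 ≡ 5.
  S = (1, 7, 5) ≠ 0, so r is not a codeword (an error is present).
Step 3: locate the error. For a single error e at position i, S_ℓ = v_i·e·α_i^ℓ, so α_err = S_1/S_0.
  S_0^{−1} = 1^{−1} = 1 (mod 11), so α_err = 7·1 = 7 ≡ 7 = α_4. Error position i = 4.
  Consistency check: S_2/S_1 = 5·8 = 40 ≡ 7 = α_err ✓ (single-error assumption holds).
Step 4: error magnitude e = S_0/v_4 = S_0·∏_{j≠4}(α_4 − α_j) = 1·2 = 2 ≡ 2 (mod 11).
Step 5: correct position 4: c_4 = r_4 − e = 7 − 2 ≡ 5 (mod 11). Hence c = [7, 4, 3, 5, 0].
  Check: interpolating c through the α_i gives m(x) = 9 + 1·x (degree < 2) with m(α_i) = c_i for every i, so c is indeed a codeword.


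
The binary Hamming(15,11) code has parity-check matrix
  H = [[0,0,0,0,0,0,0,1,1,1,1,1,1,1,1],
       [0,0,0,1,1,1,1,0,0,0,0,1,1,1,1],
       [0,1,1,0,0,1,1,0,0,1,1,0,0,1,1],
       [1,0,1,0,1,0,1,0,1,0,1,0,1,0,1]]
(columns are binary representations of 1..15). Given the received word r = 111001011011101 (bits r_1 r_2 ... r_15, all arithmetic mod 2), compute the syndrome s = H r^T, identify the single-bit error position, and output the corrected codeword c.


s = (0, 0, 1, 0)^T, error position = 2, corrected codeword c = 101001011011101

Compute s = H r^T mod 2 one row at a time:
  s_1 = 1 + 1 + 0 + 1 + 1 + 1 + 0 + 1 = 6 ≡ 0 (mod 2).
  s_2 = 0 + 0 + 1 + 0 + 1 + 1 + 0 + 1 = 4 ≡ 0 (mod 2).
  s_3 = 1 + 1 + 1 + 0 + 0 + 1 + 0 + 1 = 5 ≡ 1 (mod 2).
  s_4 = 1 + 1 + 0 + 0 + 1 + 1 + 1 + 1 = 6 ≡ 0 (mod 2).
s = (0, 0, 1, 0)^T — this equals column 2 of H (binary 0010), so error is at position 2.
Correct: flip bit 2 of r = 111001011011101 to get c = 101001011011101.


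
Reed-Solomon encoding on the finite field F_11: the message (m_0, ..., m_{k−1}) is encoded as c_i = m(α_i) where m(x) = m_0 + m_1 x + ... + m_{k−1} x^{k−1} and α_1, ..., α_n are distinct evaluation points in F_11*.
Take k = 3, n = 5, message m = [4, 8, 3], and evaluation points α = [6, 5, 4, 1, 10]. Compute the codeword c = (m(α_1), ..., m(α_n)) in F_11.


c = [6, 9, 7, 4, 10]

Message polynomial: m(x) = 4 + 8·x + 3·x^2 (mod 11).
For each evaluation point α_i, compute m(α_i) mod 11:
  α_1 = 6: Horner steps 3 → 4 → 6, so m(6) = 6.
  α_2 = 5: Horner steps 3 → 1 → 9, so m(5) = 9.
  α_3 = 4: Horner steps 3 → 9 → 7, so m(4) = 7.
  α_4 = 1: Horner steps 3 → 0 → 4, so m(1) = 4.
  α_5 = 10: Horner steps 3 → 5 → 10, so m(10) = 10.
Codeword c = [6, 9, 7, 4, 10] ∈ F_11^5.


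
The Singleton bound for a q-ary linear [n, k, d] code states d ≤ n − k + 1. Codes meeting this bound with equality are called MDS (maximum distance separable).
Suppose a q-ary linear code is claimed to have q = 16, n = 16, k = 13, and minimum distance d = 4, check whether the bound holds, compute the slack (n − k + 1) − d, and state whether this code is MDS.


Singleton RHS = n − k + 1 = 4, slack = 0, bound satisfied, MDS.

Singleton bound: d ≤ n − k + 1.
Here n = 16, k = 13, so n − k + 1 = 4.
Given d = 4, check d ≤ 4: YES.
Slack = (n − k + 1) − d = 0.
The code is MDS (slack = 0).
Description: the claimed parameters are [16, 13, 4]_16; such a code would be MDS (meets Singleton bound).


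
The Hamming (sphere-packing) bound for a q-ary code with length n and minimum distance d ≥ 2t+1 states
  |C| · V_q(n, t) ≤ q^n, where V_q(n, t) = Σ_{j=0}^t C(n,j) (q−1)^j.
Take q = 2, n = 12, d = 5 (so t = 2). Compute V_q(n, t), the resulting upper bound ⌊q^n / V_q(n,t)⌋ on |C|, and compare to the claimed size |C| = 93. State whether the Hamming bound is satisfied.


V_q(n, t) = 79, q^n = 4096, Hamming bound = 51, |C| = 93 > bound (violated).

Step 1: Compute V_q(n, t) = Σ_{j=0}^2 C(n, j) (q−1)^j.
  j = 0: C(12,0)·(1)^0 = 1·1 = 1.
  j = 1: C(12,1)·(1)^1 = 12·1 = 12.
  j = 2: C(12,2)·(1)^2 = 66·1 = 66.
  V_q(n, t) = 1 + 12 + 66 = 79.
Step 2: q^n = 2^12 = 4096.
Step 3: Hamming bound ⌊q^n / V_q(n,t)⌋ = ⌊4096/79⌋ = 51.
Step 4: Compare |C| = 93 to 51: violated.
The claimed |C| lies above the Hamming bound, so no 2-ary code of length 12 with d ≥ 5 can have 93 codewords.


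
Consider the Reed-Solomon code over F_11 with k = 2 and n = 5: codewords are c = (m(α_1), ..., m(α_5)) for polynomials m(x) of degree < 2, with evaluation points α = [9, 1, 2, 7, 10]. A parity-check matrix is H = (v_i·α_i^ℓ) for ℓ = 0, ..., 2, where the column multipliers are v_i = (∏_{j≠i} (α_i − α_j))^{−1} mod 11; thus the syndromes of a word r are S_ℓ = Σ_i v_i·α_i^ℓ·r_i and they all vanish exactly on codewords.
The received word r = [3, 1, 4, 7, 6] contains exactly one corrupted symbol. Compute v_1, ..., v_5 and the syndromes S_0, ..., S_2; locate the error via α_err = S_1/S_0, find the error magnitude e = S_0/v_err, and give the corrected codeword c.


S = (8, 1, 7), error at position 4, error magnitude e = 10, c = [3, 1, 4, 8, 6].

Step 1: column multipliers v_i = (∏_{j≠i}(α_i − α_j))^{−1} mod 11.
  i = 1 (α = 9): (9−1)(9−2)(9−7)(9−10) = 8·7·2·(−1) = −112 ≡ 9, so v_1 = 9^{−1} = 5 (mod 11).
  i = 2 (α = 1): (1−9)(1−2)(1−7)(1−10) = (−8)·(−1)·(−6)·(−9) = 432 ≡ 3, so v_2 = 3^{−1} = 4 (mod 11).
  i = 3 (α = 2): (2−9)(2−1)(2−7)(2−10) = (−7)·1·(−5)·(−8) = −280 ≡ 6, so v_3 = 6^{−1} = 2 (mod 11).
  i = 4 (α = 7): (7−9)(7−1)(7−2)(7−10) = (−2)·6·5·(−3) = 180 ≡ 4, so v_4 = 4^{−1} = 3 (mod 11).
  i = 5 (α = 10): (10−9)(10−1)(10−2)(10−7) = 1·9·8·3 = 216 ≡ 7, so v_5 = 7^{−1} = 8 (mod 11).
  v = [5, 4, 2, 3, 8].
Step 2: syndromes of r = [3, 1, 4, 7, 6] (all sums mod 11).
  S_0 = Σ v_i r_i = 5·3 + 4·1 + 2·4 + 3·7 + 8·6 = 96 ≡ 8.
  S_1 = Σ v_i α_i r_i = 5·9·3 + 4·1·1 + 2·2·4 + 3·7·7 + 8·10·6 = 782 ≡ 1.
  α_i^2 mod 11 = [4, 1, 4, 5, 1].
  S_2 = Σ v_i α_i^2 r_i = 5·4·3 + 4·1·1 + 2·4·4 + 3·5·7 + 8·1·6 = 249 ≡ 7.
  S = (8, 1, 7) ≠ 0, so r is not a codeword (an error is present).
Step 3: locate the error. For a single error e at position i, S_ℓ = v_i·e·α_i^ℓ, so α_err = S_1/S_0.
  S_0^{−1} = 8^{−1} = 7 (mod 11), so α_err = 1·7 = 7 ≡ 7 = α_4. Error position i = 4.
  Consistency check: S_2/S_1 = 7·1 = 7 ≡ 7 = α_err ✓ (single-error assumption holds).
Step 4: error magnitude e = S_0/v_4 = S_0·∏_{j≠4}(α_4 − α_j) = 8·4 = 32 ≡ 10 (mod 11).
Step 5: correct position 4: c_4 = r_4 − e = 7 − 10 ≡ 8 (mod 11). Hence c = [3, 1, 4, 8, 6].
  Check: interpolating c through the α_i gives m(x) = 9 + 3·x (degree < 2) with m(α_i) = c_i for every i, so c is indeed a codeword.


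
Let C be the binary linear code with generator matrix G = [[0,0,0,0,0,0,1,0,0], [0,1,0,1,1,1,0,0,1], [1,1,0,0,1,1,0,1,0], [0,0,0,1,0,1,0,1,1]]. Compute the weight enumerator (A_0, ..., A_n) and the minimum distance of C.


Weight distribution: A_0 = 1, A_1 = 1, A_2 = 1, A_3 = 2, A_4 = 3, A_5 = 5, A_6 = 3. Minimum distance d = 1.

Enumerate all 2^4 = 16 messages m ∈ F_2^4.
For each, compute codeword c = mG in F_2^9, then tally its weight.
  m = 0000 → c = 000000000, weight = 0.
  m = 1000 → c = 000000100, weight = 1.
  m = 0100 → c = 010111001, weight = 5.
  m = 1100 → c = 010111101, weight = 6.
  m = 0010 → c = 110011010, weight = 5.
  m = 1010 → c = 110011110, weight = 6.
  m = 0110 → c = 100100011, weight = 4.
  m = 1110 → c = 100100111, weight = 5.
  m = 0001 → c = 000101011, weight = 4.
  m = 1001 → c = 000101111, weight = 5.
  m = 0101 → c = 010010010, weight = 3.
  m = 1101 → c = 010010110, weight = 4.
  m = 0011 → c = 110110001, weight = 5.
  m = 1011 → c = 110110101, weight = 6.
  m = 0111 → c = 100001000, weight = 2.
  m = 1111 → c = 100001100, weight = 3.
Tally weights:
  weight 0: 1 codewords.
  weight 1: 1 codewords.
  weight 2: 1 codewords.
  weight 3: 2 codewords.
  weight 4: 3 codewords.
  weight 5: 5 codewords.
  weight 6: 3 codewords.
Minimum distance d = smallest w > 0 with A_w > 0 = 1.
Sanity: Σ A_w = 16 = 2^4 = 16 ✓.


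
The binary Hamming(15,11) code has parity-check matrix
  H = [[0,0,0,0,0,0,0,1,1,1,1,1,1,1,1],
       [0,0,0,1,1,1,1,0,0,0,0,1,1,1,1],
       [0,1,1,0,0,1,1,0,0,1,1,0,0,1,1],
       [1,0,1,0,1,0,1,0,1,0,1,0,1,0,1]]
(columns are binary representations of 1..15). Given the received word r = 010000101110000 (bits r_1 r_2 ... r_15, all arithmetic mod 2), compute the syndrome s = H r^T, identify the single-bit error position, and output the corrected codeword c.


s = (1, 1, 0, 1)^T, error position = 13, corrected codeword c = 010000101110100

Compute s = H r^T mod 2 one row at a time:
  s_1 = 0 + 1 + 1 + 1 + 0 + 0 + 0 + 0 = 3 ≡ 1 (mod 2).
  s_2 = 0 + 0 + 0 + 1 + 0 + 0 + 0 + 0 = 1 ≡ 1 (mod 2).
  s_3 = 1 + 0 + 0 + 1 + 1 + 1 + 0 + 0 = 4 ≡ 0 (mod 2).
  s_4 = 0 + 0 + 0 + 1 + 1 + 1 + 0 + 0 = 3 ≡ 1 (mod 2).
s = (1, 1, 0, 1)^T — this equals column 13 of H (binary 1101), so error is at position 13.
Correct: flip bit 13 of r = 010000101110000 to get c = 010000101110100.


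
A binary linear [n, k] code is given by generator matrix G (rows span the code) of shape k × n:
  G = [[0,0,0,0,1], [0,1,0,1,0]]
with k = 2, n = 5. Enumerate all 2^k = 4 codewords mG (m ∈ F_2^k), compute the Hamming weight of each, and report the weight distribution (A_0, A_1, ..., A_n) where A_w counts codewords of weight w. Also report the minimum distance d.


Weight distribution: A_0 = 1, A_1 = 1, A_2 = 1, A_3 = 1. Minimum distance d = 1.

Enumerate all 2^2 = 4 messages m ∈ F_2^2.
For each, compute codeword c = mG in F_2^5, then tally its weight.
  m = 00 → c = 00000, weight = 0.
  m = 10 → c = 00001, weight = 1.
  m = 01 → c = 01010, weight = 2.
  m = 11 → c = 01011, weight = 3.
Tally weights:
  weight 0: 1 codewords.
  weight 1: 1 codewords.
  weight 2: 1 codewords.
  weight 3: 1 codewords.
Minimum distance d = smallest w > 0 with A_w > 0 = 1.
Sanity: Σ A_w = 4 = 2^2 = 4 ✓.
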